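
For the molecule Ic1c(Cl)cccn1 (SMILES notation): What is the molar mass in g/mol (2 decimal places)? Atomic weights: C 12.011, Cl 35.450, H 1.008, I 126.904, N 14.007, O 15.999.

First, the molecular formula is C5H3ClIN (counting implicit H from valence).
  C: 5 × 12.011 = 60.055
  Cl: 1 × 35.450 = 35.450
  H: 3 × 1.008 = 3.024
  I: 1 × 126.904 = 126.904
  N: 1 × 14.007 = 14.007
Sum: 5×12.011 + 1×35.450 + 3×1.008 + 1×126.904 + 1×14.007 = 239.440 → 239.44 g/mol.

239.44 g/mol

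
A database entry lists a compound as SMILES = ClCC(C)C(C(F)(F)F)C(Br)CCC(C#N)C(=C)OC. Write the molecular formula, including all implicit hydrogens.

Walk through each heavy atom and fill implicit hydrogens from standard valence (C 4, N 3, O 2, S 2, halogen 1):
  atom 1: Cl (halogen, monovalent) → 0 H
  atom 2: C, bond orders sum to 2 (valence 4) → 2 H
  atom 3: C, bond orders sum to 3 (valence 4) → 1 H
  atom 4: C, bond orders sum to 1 (valence 4) → 3 H
  atom 5: C, bond orders sum to 3 (valence 4) → 1 H
  atom 6: C, bond orders sum to 4 (valence 4) → 0 H
  atom 7: F (halogen, monovalent) → 0 H
  atom 8: F (halogen, monovalent) → 0 H
  atom 9: F (halogen, monovalent) → 0 H
  atom 10: C, bond orders sum to 3 (valence 4) → 1 H
  atom 11: Br (halogen, monovalent) → 0 H
  atom 12: C, bond orders sum to 2 (valence 4) → 2 H
  atom 13: C, bond orders sum to 2 (valence 4) → 2 H
  atom 14: C, bond orders sum to 3 (valence 4) → 1 H
  atom 15: C, bond orders sum to 4 (valence 4) → 0 H
  atom 16: N, bond orders sum to 3 (valence 3) → 0 H
  atom 17: C, bond orders sum to 4 (valence 4) → 0 H
  atom 18: C, bond orders sum to 2 (valence 4) → 2 H
  atom 19: O, bond orders sum to 2 (valence 2) → 0 H
  atom 20: C, bond orders sum to 1 (valence 4) → 3 H
Totals → C:13, H:18, Br:1, Cl:1, F:3, N:1, O:1.

C13H18BrClF3NO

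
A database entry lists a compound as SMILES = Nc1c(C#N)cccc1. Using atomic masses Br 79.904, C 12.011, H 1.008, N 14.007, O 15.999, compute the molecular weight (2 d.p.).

118.14 g/mol

First, the molecular formula is C7H6N2 (counting implicit H from valence).
  C: 7 × 12.011 = 84.077
  H: 6 × 1.008 = 6.048
  N: 2 × 14.007 = 28.014
Sum: 7×12.011 + 6×1.008 + 2×14.007 = 118.139 → 118.14 g/mol.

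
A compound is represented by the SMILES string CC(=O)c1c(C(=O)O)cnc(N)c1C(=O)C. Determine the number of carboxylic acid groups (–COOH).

1

The carboxylic acid motif appears at heavy-atom position 6 in the SMILES.
Other groups present: 2 ketone, 1 primary amine.
Carboxylic acid count: 1.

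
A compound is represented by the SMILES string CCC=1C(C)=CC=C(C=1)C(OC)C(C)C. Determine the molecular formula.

Walk through each heavy atom and fill implicit hydrogens from standard valence (C 4, N 3, O 2, S 2, halogen 1):
  atom 1: C, bond orders sum to 1 (valence 4) → 3 H
  atom 2: C, bond orders sum to 2 (valence 4) → 2 H
  atom 3: C, bond orders sum to 4 (valence 4) → 0 H
  atom 4: C, bond orders sum to 4 (valence 4) → 0 H
  atom 5: C, bond orders sum to 1 (valence 4) → 3 H
  atom 6: C, bond orders sum to 3 (valence 4) → 1 H
  atom 7: C, bond orders sum to 3 (valence 4) → 1 H
  atom 8: C, bond orders sum to 4 (valence 4) → 0 H
  atom 9: C, bond orders sum to 3 (valence 4) → 1 H
  atom 10: C, bond orders sum to 3 (valence 4) → 1 H
  atom 11: O, bond orders sum to 2 (valence 2) → 0 H
  atom 12: C, bond orders sum to 1 (valence 4) → 3 H
  atom 13: C, bond orders sum to 3 (valence 4) → 1 H
  atom 14: C, bond orders sum to 1 (valence 4) → 3 H
  atom 15: C, bond orders sum to 1 (valence 4) → 3 H
Totals → C:14, H:22, O:1.

C14H22O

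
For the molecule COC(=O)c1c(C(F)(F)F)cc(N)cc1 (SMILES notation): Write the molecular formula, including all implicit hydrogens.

Walk through each heavy atom and fill implicit hydrogens from standard valence (C 4, N 3, O 2, S 2, halogen 1); for lowercase aromatic atoms, an aromatic c carries 1 H when it has two neighbours and 0 H with three, and aromatic n carries 0 H:
  atom 1: C, bond orders sum to 1 (valence 4) → 3 H
  atom 2: O, bond orders sum to 2 (valence 2) → 0 H
  atom 3: C, bond orders sum to 4 (valence 4) → 0 H
  atom 4: O, bond orders sum to 2 (valence 2) → 0 H
  atom 5: aromatic c, 3 neighbours → 0 H
  atom 6: aromatic c, 3 neighbours → 0 H
  atom 7: C, bond orders sum to 4 (valence 4) → 0 H
  atom 8: F (halogen, monovalent) → 0 H
  atom 9: F (halogen, monovalent) → 0 H
  atom 10: F (halogen, monovalent) → 0 H
  atom 11: aromatic c, 2 neighbours → 1 H
  atom 12: aromatic c, 3 neighbours → 0 H
  atom 13: N, bond orders sum to 1 (valence 3) → 2 H
  atom 14: aromatic c, 2 neighbours → 1 H
  atom 15: aromatic c, 2 neighbours → 1 H
Totals → C:9, H:8, F:3, N:1, O:2.
In Hill order: C9H8F3NO2.

C9H8F3NO2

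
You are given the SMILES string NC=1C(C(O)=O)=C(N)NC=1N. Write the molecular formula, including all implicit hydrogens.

Walk through each heavy atom and fill implicit hydrogens from standard valence (C 4, N 3, O 2, S 2, halogen 1):
  atom 1: N, bond orders sum to 1 (valence 3) → 2 H
  atom 2: C, bond orders sum to 4 (valence 4) → 0 H
  atom 3: C, bond orders sum to 4 (valence 4) → 0 H
  atom 4: C, bond orders sum to 4 (valence 4) → 0 H
  atom 5: O, bond orders sum to 1 (valence 2) → 1 H
  atom 6: O, bond orders sum to 2 (valence 2) → 0 H
  atom 7: C, bond orders sum to 4 (valence 4) → 0 H
  atom 8: N, bond orders sum to 1 (valence 3) → 2 H
  atom 9: N, bond orders sum to 2 (valence 3) → 1 H
  atom 10: C, bond orders sum to 4 (valence 4) → 0 H
  atom 11: N, bond orders sum to 1 (valence 3) → 2 H
Totals → C:5, H:8, N:4, O:2.
In Hill order: C5H8N4O2.

C5H8N4O2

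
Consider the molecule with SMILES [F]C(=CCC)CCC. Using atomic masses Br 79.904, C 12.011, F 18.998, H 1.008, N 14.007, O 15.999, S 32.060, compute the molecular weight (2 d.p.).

116.18 g/mol

First, the molecular formula is C7H13F (counting implicit H from valence).
  C: 7 × 12.011 = 84.077
  F: 1 × 18.998 = 18.998
  H: 13 × 1.008 = 13.104
Sum: 7×12.011 + 1×18.998 + 13×1.008 = 116.179 → 116.18 g/mol.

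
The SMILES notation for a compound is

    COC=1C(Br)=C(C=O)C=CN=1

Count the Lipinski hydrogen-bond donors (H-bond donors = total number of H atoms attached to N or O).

Donors: find every N or O and count the H atoms it carries.
  atom 2 (O): bond orders sum to 2 → 0 H
  atom 8 (O): bond orders sum to 2 → 0 H
  atom 11 (N): bond orders sum to 3 → 0 H
Lipinski HBD = 0.

0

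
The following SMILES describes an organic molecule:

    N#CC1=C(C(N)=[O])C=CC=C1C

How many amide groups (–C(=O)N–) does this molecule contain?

The amide motif appears at heavy-atom position 5 in the SMILES.
Other groups present: 1 nitrile.
Amide count: 1.

1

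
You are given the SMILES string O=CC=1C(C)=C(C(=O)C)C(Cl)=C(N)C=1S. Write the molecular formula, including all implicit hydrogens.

Walk through each heavy atom and fill implicit hydrogens from standard valence (C 4, N 3, O 2, S 2, halogen 1):
  atom 1: O, bond orders sum to 2 (valence 2) → 0 H
  atom 2: C, bond orders sum to 3 (valence 4) → 1 H
  atom 3: C, bond orders sum to 4 (valence 4) → 0 H
  atom 4: C, bond orders sum to 4 (valence 4) → 0 H
  atom 5: C, bond orders sum to 1 (valence 4) → 3 H
  atom 6: C, bond orders sum to 4 (valence 4) → 0 H
  atom 7: C, bond orders sum to 4 (valence 4) → 0 H
  atom 8: O, bond orders sum to 2 (valence 2) → 0 H
  atom 9: C, bond orders sum to 1 (valence 4) → 3 H
  atom 10: C, bond orders sum to 4 (valence 4) → 0 H
  atom 11: Cl (halogen, monovalent) → 0 H
  atom 12: C, bond orders sum to 4 (valence 4) → 0 H
  atom 13: N, bond orders sum to 1 (valence 3) → 2 H
  atom 14: C, bond orders sum to 4 (valence 4) → 0 H
  atom 15: S, bond orders sum to 1 (valence 2) → 1 H
Totals → C:10, H:10, Cl:1, N:1, O:2, S:1.

C10H10ClNO2S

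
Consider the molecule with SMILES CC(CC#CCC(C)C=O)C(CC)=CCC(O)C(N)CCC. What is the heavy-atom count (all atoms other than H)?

22

Every atom symbol written in the SMILES (organic subset) is one heavy atom; implicit H are not written.
Heavy atoms by element → C:19, N:1, O:2.
Total: 22.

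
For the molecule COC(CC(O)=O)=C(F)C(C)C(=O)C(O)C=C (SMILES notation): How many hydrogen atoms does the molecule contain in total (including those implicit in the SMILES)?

15

Walk through each heavy atom and fill implicit hydrogens from standard valence (C 4, N 3, O 2, S 2, halogen 1):
  atom 1: C, bond orders sum to 1 (valence 4) → 3 H
  atom 2: O, bond orders sum to 2 (valence 2) → 0 H
  atom 3: C, bond orders sum to 4 (valence 4) → 0 H
  atom 4: C, bond orders sum to 2 (valence 4) → 2 H
  atom 5: C, bond orders sum to 4 (valence 4) → 0 H
  atom 6: O, bond orders sum to 1 (valence 2) → 1 H
  atom 7: O, bond orders sum to 2 (valence 2) → 0 H
  atom 8: C, bond orders sum to 4 (valence 4) → 0 H
  atom 9: F (halogen, monovalent) → 0 H
  atom 10: C, bond orders sum to 3 (valence 4) → 1 H
  atom 11: C, bond orders sum to 1 (valence 4) → 3 H
  atom 12: C, bond orders sum to 4 (valence 4) → 0 H
  atom 13: O, bond orders sum to 2 (valence 2) → 0 H
  atom 14: C, bond orders sum to 3 (valence 4) → 1 H
  atom 15: O, bond orders sum to 1 (valence 2) → 1 H
  atom 16: C, bond orders sum to 3 (valence 4) → 1 H
  atom 17: C, bond orders sum to 2 (valence 4) → 2 H
Total hydrogens: 15.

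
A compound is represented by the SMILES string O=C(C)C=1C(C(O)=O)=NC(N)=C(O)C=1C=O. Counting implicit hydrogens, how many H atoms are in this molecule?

8

Walk through each heavy atom and fill implicit hydrogens from standard valence (C 4, N 3, O 2, S 2, halogen 1):
  atom 1: O, bond orders sum to 2 (valence 2) → 0 H
  atom 2: C, bond orders sum to 4 (valence 4) → 0 H
  atom 3: C, bond orders sum to 1 (valence 4) → 3 H
  atom 4: C, bond orders sum to 4 (valence 4) → 0 H
  atom 5: C, bond orders sum to 4 (valence 4) → 0 H
  atom 6: C, bond orders sum to 4 (valence 4) → 0 H
  atom 7: O, bond orders sum to 1 (valence 2) → 1 H
  atom 8: O, bond orders sum to 2 (valence 2) → 0 H
  atom 9: N, bond orders sum to 3 (valence 3) → 0 H
  atom 10: C, bond orders sum to 4 (valence 4) → 0 H
  atom 11: N, bond orders sum to 1 (valence 3) → 2 H
  atom 12: C, bond orders sum to 4 (valence 4) → 0 H
  atom 13: O, bond orders sum to 1 (valence 2) → 1 H
  atom 14: C, bond orders sum to 4 (valence 4) → 0 H
  atom 15: C, bond orders sum to 3 (valence 4) → 1 H
  atom 16: O, bond orders sum to 2 (valence 2) → 0 H
Total hydrogens: 8.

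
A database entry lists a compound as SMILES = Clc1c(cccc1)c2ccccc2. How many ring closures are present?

In SMILES, each pair of matching ring-closure digits denotes one ring-closing bond; the number of such bonds equals the number of independent rings.
Ring-closure bonds here: 2.

2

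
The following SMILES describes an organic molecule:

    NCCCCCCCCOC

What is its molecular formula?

Walk through each heavy atom and fill implicit hydrogens from standard valence (C 4, N 3, O 2, S 2, halogen 1):
  atom 1: N, bond orders sum to 1 (valence 3) → 2 H
  atom 2: C, bond orders sum to 2 (valence 4) → 2 H
  atom 3: C, bond orders sum to 2 (valence 4) → 2 H
  atom 4: C, bond orders sum to 2 (valence 4) → 2 H
  atom 5: C, bond orders sum to 2 (valence 4) → 2 H
  atom 6: C, bond orders sum to 2 (valence 4) → 2 H
  atom 7: C, bond orders sum to 2 (valence 4) → 2 H
  atom 8: C, bond orders sum to 2 (valence 4) → 2 H
  atom 9: C, bond orders sum to 2 (valence 4) → 2 H
  atom 10: O, bond orders sum to 2 (valence 2) → 0 H
  atom 11: C, bond orders sum to 1 (valence 4) → 3 H
Totals → C:9, H:21, N:1, O:1.

C9H21NO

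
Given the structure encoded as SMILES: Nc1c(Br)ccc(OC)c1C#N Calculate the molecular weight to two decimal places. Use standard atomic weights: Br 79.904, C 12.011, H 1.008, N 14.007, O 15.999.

First, the molecular formula is C8H7BrN2O (counting implicit H from valence).
  Br: 1 × 79.904 = 79.904
  C: 8 × 12.011 = 96.088
  H: 7 × 1.008 = 7.056
  N: 2 × 14.007 = 28.014
  O: 1 × 15.999 = 15.999
Sum: 1×79.904 + 8×12.011 + 7×1.008 + 2×14.007 + 1×15.999 = 227.061 → 227.06 g/mol.

227.06 g/mol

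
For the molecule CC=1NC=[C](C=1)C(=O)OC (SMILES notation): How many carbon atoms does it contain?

Count every carbon token in the SMILES (each C, including those in ring-closure positions and inside branches).
Carbon count: 7.

7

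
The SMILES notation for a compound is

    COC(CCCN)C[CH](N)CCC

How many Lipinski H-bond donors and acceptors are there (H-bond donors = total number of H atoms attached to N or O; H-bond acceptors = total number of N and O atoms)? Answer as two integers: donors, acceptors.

4, 3

Donors: find every N or O and count the H atoms it carries.
  atom 2 (O): bond orders sum to 2 → 0 H
  atom 7 (N): bond orders sum to 1 → 2 H
  atom 10 (N): bond orders sum to 1 → 2 H
Lipinski HBD = 4.
Acceptors: N atoms = 2, O atoms = 1 → HBA = 3.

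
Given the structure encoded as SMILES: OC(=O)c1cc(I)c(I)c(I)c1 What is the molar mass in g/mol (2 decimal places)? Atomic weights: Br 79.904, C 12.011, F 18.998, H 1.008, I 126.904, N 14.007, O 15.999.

First, the molecular formula is C7H3I3O2 (counting implicit H from valence).
  C: 7 × 12.011 = 84.077
  H: 3 × 1.008 = 3.024
  I: 3 × 126.904 = 380.712
  O: 2 × 15.999 = 31.998
Sum: 7×12.011 + 3×1.008 + 3×126.904 + 2×15.999 = 499.811 → 499.81 g/mol.

499.81 g/mol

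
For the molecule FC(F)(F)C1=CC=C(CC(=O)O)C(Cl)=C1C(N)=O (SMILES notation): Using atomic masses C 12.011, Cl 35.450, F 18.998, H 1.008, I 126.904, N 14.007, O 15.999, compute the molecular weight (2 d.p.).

First, the molecular formula is C10H7ClF3NO3 (counting implicit H from valence).
  C: 10 × 12.011 = 120.110
  Cl: 1 × 35.450 = 35.450
  F: 3 × 18.998 = 56.994
  H: 7 × 1.008 = 7.056
  N: 1 × 14.007 = 14.007
  O: 3 × 15.999 = 47.997
Sum: 10×12.011 + 1×35.450 + 3×18.998 + 7×1.008 + 1×14.007 + 3×15.999 = 281.614 → 281.61 g/mol.

281.61 g/mol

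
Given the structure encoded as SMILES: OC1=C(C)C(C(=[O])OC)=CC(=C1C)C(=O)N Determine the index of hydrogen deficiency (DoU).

Degree of unsaturation = (number of rings) + (number of π bonds).
Ring closures in the SMILES: 1.
π bonds: 5 double bonds (each 1 DoU) → 5 DoU from unsaturation.
Total DoU = 1 + 5 = 6.

6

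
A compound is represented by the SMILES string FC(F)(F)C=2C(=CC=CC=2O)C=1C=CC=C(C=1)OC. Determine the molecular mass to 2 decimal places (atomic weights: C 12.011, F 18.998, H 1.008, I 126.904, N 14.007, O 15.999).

268.23 g/mol

First, the molecular formula is C14H11F3O2 (counting implicit H from valence).
  C: 14 × 12.011 = 168.154
  F: 3 × 18.998 = 56.994
  H: 11 × 1.008 = 11.088
  O: 2 × 15.999 = 31.998
Sum: 14×12.011 + 3×18.998 + 11×1.008 + 2×15.999 = 268.234 → 268.23 g/mol.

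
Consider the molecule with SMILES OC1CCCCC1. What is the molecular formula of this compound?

C6H12O

Walk through each heavy atom and fill implicit hydrogens from standard valence (C 4, N 3, O 2, S 2, halogen 1):
  atom 1: O, bond orders sum to 1 (valence 2) → 1 H
  atom 2: C, bond orders sum to 3 (valence 4) → 1 H
  atom 3: C, bond orders sum to 2 (valence 4) → 2 H
  atom 4: C, bond orders sum to 2 (valence 4) → 2 H
  atom 5: C, bond orders sum to 2 (valence 4) → 2 H
  atom 6: C, bond orders sum to 2 (valence 4) → 2 H
  atom 7: C, bond orders sum to 2 (valence 4) → 2 H
Totals → C:6, H:12, O:1.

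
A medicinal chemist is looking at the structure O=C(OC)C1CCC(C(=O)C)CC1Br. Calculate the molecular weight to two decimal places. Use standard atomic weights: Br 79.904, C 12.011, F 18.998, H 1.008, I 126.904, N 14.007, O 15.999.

263.13 g/mol

First, the molecular formula is C10H15BrO3 (counting implicit H from valence).
  Br: 1 × 79.904 = 79.904
  C: 10 × 12.011 = 120.110
  H: 15 × 1.008 = 15.120
  O: 3 × 15.999 = 47.997
Sum: 1×79.904 + 10×12.011 + 15×1.008 + 3×15.999 = 263.131 → 263.13 g/mol.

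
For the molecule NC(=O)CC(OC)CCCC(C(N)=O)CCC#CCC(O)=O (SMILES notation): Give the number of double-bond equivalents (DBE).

Degree of unsaturation = (number of rings) + (number of π bonds).
Ring closures in the SMILES: 0.
π bonds: 3 double bonds (each 1 DoU), 1 triple bond (each 2 DoU) → 5 DoU from unsaturation.
Total DoU = 0 + 5 = 5.

5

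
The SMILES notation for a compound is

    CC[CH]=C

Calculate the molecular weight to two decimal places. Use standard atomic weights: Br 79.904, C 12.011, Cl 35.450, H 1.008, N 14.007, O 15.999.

First, the molecular formula is C4H8 (counting implicit H from valence).
  C: 4 × 12.011 = 48.044
  H: 8 × 1.008 = 8.064
Sum: 4×12.011 + 8×1.008 = 56.108 → 56.11 g/mol.

56.11 g/mol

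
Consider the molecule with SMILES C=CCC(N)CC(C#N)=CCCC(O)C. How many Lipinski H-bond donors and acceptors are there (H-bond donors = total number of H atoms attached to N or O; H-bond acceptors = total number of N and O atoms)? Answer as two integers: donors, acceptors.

Donors: find every N or O and count the H atoms it carries.
  atom 5 (N): bond orders sum to 1 → 2 H
  atom 9 (N): bond orders sum to 3 → 0 H
  atom 14 (O): bond orders sum to 1 → 1 H
Lipinski HBD = 3.
Acceptors: N atoms = 2, O atoms = 1 → HBA = 3.

3, 3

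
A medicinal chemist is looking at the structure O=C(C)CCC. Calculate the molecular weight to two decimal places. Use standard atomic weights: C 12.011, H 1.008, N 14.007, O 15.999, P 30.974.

86.13 g/mol

First, the molecular formula is C5H10O (counting implicit H from valence).
  C: 5 × 12.011 = 60.055
  H: 10 × 1.008 = 10.080
  O: 1 × 15.999 = 15.999
Sum: 5×12.011 + 10×1.008 + 1×15.999 = 86.134 → 86.13 g/mol.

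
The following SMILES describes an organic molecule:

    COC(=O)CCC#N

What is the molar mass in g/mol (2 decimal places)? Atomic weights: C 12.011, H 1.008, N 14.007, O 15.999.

First, the molecular formula is C5H7NO2 (counting implicit H from valence).
  C: 5 × 12.011 = 60.055
  H: 7 × 1.008 = 7.056
  N: 1 × 14.007 = 14.007
  O: 2 × 15.999 = 31.998
Sum: 5×12.011 + 7×1.008 + 1×14.007 + 2×15.999 = 113.116 → 113.12 g/mol.

113.12 g/mol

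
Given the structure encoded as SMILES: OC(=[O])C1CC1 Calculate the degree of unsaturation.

Molecular formula: C4H6O2.
DoU = (2C + 2 + N − H − X) / 2, where X is the halogen count and O/S are ignored.
    = (2·4 + 2 + 0 − 6 − 0) / 2 = 4 / 2 = 2.

2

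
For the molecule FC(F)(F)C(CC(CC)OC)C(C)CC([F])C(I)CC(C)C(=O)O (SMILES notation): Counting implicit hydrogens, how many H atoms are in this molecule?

27

Walk through each heavy atom and fill implicit hydrogens from standard valence (C 4, N 3, O 2, S 2, halogen 1):
  atom 1: F (halogen, monovalent) → 0 H
  atom 2: C, bond orders sum to 4 (valence 4) → 0 H
  atom 3: F (halogen, monovalent) → 0 H
  atom 4: F (halogen, monovalent) → 0 H
  atom 5: C, bond orders sum to 3 (valence 4) → 1 H
  atom 6: C, bond orders sum to 2 (valence 4) → 2 H
  atom 7: C, bond orders sum to 3 (valence 4) → 1 H
  atom 8: C, bond orders sum to 2 (valence 4) → 2 H
  atom 9: C, bond orders sum to 1 (valence 4) → 3 H
  atom 10: O, bond orders sum to 2 (valence 2) → 0 H
  atom 11: C, bond orders sum to 1 (valence 4) → 3 H
  atom 12: C, bond orders sum to 3 (valence 4) → 1 H
  atom 13: C, bond orders sum to 1 (valence 4) → 3 H
  atom 14: C, bond orders sum to 2 (valence 4) → 2 H
  atom 15: C, bond orders sum to 3 (valence 4) → 1 H
  atom 16: F with explicit H count 0
  atom 17: C, bond orders sum to 3 (valence 4) → 1 H
  atom 18: I (halogen, monovalent) → 0 H
  atom 19: C, bond orders sum to 2 (valence 4) → 2 H
  atom 20: C, bond orders sum to 3 (valence 4) → 1 H
  atom 21: C, bond orders sum to 1 (valence 4) → 3 H
  atom 22: C, bond orders sum to 4 (valence 4) → 0 H
  atom 23: O, bond orders sum to 2 (valence 2) → 0 H
  atom 24: O, bond orders sum to 1 (valence 2) → 1 H
Total hydrogens: 27.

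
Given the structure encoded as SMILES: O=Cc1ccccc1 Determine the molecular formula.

Walk through each heavy atom and fill implicit hydrogens from standard valence (C 4, N 3, O 2, S 2, halogen 1); for lowercase aromatic atoms, an aromatic c carries 1 H when it has two neighbours and 0 H with three, and aromatic n carries 0 H:
  atom 1: O, bond orders sum to 2 (valence 2) → 0 H
  atom 2: C, bond orders sum to 3 (valence 4) → 1 H
  atom 3: aromatic c, 3 neighbours → 0 H
  atom 4: aromatic c, 2 neighbours → 1 H
  atom 5: aromatic c, 2 neighbours → 1 H
  atom 6: aromatic c, 2 neighbours → 1 H
  atom 7: aromatic c, 2 neighbours → 1 H
  atom 8: aromatic c, 2 neighbours → 1 H
Totals → C:7, H:6, O:1.
In Hill order: C7H6O.

C7H6O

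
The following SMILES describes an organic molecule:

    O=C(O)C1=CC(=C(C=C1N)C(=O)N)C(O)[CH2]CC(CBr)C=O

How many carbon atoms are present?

Count every carbon token in the SMILES (each C, including those in ring-closure positions and inside branches).
Carbon count: 14.

14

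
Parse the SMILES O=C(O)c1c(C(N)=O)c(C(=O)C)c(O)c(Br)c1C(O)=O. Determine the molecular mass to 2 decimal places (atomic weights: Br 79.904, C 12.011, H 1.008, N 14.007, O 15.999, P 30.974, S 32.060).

346.09 g/mol

First, the molecular formula is C11H8BrNO7 (counting implicit H from valence).
  Br: 1 × 79.904 = 79.904
  C: 11 × 12.011 = 132.121
  H: 8 × 1.008 = 8.064
  N: 1 × 14.007 = 14.007
  O: 7 × 15.999 = 111.993
Sum: 1×79.904 + 11×12.011 + 8×1.008 + 1×14.007 + 7×15.999 = 346.089 → 346.09 g/mol.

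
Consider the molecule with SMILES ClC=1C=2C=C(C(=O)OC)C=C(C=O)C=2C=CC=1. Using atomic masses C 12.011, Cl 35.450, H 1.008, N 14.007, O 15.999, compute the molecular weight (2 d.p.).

First, the molecular formula is C13H9ClO3 (counting implicit H from valence).
  C: 13 × 12.011 = 156.143
  Cl: 1 × 35.450 = 35.450
  H: 9 × 1.008 = 9.072
  O: 3 × 15.999 = 47.997
Sum: 13×12.011 + 1×35.450 + 9×1.008 + 3×15.999 = 248.662 → 248.66 g/mol.

248.66 g/mol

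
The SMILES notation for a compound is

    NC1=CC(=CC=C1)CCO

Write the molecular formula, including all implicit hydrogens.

Walk through each heavy atom and fill implicit hydrogens from standard valence (C 4, N 3, O 2, S 2, halogen 1):
  atom 1: N, bond orders sum to 1 (valence 3) → 2 H
  atom 2: C, bond orders sum to 4 (valence 4) → 0 H
  atom 3: C, bond orders sum to 3 (valence 4) → 1 H
  atom 4: C, bond orders sum to 4 (valence 4) → 0 H
  atom 5: C, bond orders sum to 3 (valence 4) → 1 H
  atom 6: C, bond orders sum to 3 (valence 4) → 1 H
  atom 7: C, bond orders sum to 3 (valence 4) → 1 H
  atom 8: C, bond orders sum to 2 (valence 4) → 2 H
  atom 9: C, bond orders sum to 2 (valence 4) → 2 H
  atom 10: O, bond orders sum to 1 (valence 2) → 1 H
Totals → C:8, H:11, N:1, O:1.
In Hill order: C8H11NO.

C8H11NO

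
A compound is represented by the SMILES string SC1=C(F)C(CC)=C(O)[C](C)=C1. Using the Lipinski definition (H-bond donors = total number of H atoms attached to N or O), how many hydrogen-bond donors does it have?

1

Donors: find every N or O and count the H atoms it carries.
  atom 9 (O): bond orders sum to 1 → 1 H
Lipinski HBD = 1.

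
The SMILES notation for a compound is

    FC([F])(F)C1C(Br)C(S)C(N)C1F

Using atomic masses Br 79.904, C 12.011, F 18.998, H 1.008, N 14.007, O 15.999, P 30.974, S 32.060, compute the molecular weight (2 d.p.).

First, the molecular formula is C6H8BrF4NS (counting implicit H from valence).
  Br: 1 × 79.904 = 79.904
  C: 6 × 12.011 = 72.066
  F: 4 × 18.998 = 75.992
  H: 8 × 1.008 = 8.064
  N: 1 × 14.007 = 14.007
  S: 1 × 32.060 = 32.060
Sum: 1×79.904 + 6×12.011 + 4×18.998 + 8×1.008 + 1×14.007 + 1×32.060 = 282.093 → 282.09 g/mol.

282.09 g/mol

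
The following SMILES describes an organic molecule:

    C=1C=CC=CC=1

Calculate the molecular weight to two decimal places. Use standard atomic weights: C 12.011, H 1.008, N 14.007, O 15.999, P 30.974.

First, the molecular formula is C6H6 (counting implicit H from valence).
  C: 6 × 12.011 = 72.066
  H: 6 × 1.008 = 6.048
Sum: 6×12.011 + 6×1.008 = 78.114 → 78.11 g/mol.

78.11 g/mol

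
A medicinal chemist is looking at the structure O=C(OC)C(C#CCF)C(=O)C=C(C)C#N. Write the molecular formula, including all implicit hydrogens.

C11H10FNO3

Walk through each heavy atom and fill implicit hydrogens from standard valence (C 4, N 3, O 2, S 2, halogen 1):
  atom 1: O, bond orders sum to 2 (valence 2) → 0 H
  atom 2: C, bond orders sum to 4 (valence 4) → 0 H
  atom 3: O, bond orders sum to 2 (valence 2) → 0 H
  atom 4: C, bond orders sum to 1 (valence 4) → 3 H
  atom 5: C, bond orders sum to 3 (valence 4) → 1 H
  atom 6: C, bond orders sum to 4 (valence 4) → 0 H
  atom 7: C, bond orders sum to 4 (valence 4) → 0 H
  atom 8: C, bond orders sum to 2 (valence 4) → 2 H
  atom 9: F (halogen, monovalent) → 0 H
  atom 10: C, bond orders sum to 4 (valence 4) → 0 H
  atom 11: O, bond orders sum to 2 (valence 2) → 0 H
  atom 12: C, bond orders sum to 3 (valence 4) → 1 H
  atom 13: C, bond orders sum to 4 (valence 4) → 0 H
  atom 14: C, bond orders sum to 1 (valence 4) → 3 H
  atom 15: C, bond orders sum to 4 (valence 4) → 0 H
  atom 16: N, bond orders sum to 3 (valence 3) → 0 H
Totals → C:11, H:10, F:1, N:1, O:3.
In Hill order: C11H10FNO3.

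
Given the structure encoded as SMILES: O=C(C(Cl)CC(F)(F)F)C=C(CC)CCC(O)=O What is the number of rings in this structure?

In SMILES, each pair of matching ring-closure digits denotes one ring-closing bond; the number of such bonds equals the number of independent rings.
Ring-closure bonds here: 0.

0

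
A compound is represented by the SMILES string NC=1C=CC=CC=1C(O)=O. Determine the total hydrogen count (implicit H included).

Walk through each heavy atom and fill implicit hydrogens from standard valence (C 4, N 3, O 2, S 2, halogen 1):
  atom 1: N, bond orders sum to 1 (valence 3) → 2 H
  atom 2: C, bond orders sum to 4 (valence 4) → 0 H
  atom 3: C, bond orders sum to 3 (valence 4) → 1 H
  atom 4: C, bond orders sum to 3 (valence 4) → 1 H
  atom 5: C, bond orders sum to 3 (valence 4) → 1 H
  atom 6: C, bond orders sum to 3 (valence 4) → 1 H
  atom 7: C, bond orders sum to 4 (valence 4) → 0 H
  atom 8: C, bond orders sum to 4 (valence 4) → 0 H
  atom 9: O, bond orders sum to 1 (valence 2) → 1 H
  atom 10: O, bond orders sum to 2 (valence 2) → 0 H
Total hydrogens: 7.

7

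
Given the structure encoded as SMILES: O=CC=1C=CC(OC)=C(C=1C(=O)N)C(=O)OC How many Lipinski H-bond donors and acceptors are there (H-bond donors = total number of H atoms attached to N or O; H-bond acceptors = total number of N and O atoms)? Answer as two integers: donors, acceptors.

Donors: find every N or O and count the H atoms it carries.
  atom 1 (O): bond orders sum to 2 → 0 H
  atom 7 (O): bond orders sum to 2 → 0 H
  atom 12 (O): bond orders sum to 2 → 0 H
  atom 13 (N): bond orders sum to 1 → 2 H
  atom 15 (O): bond orders sum to 2 → 0 H
  atom 16 (O): bond orders sum to 2 → 0 H
Lipinski HBD = 2.
Acceptors: N atoms = 1, O atoms = 5 → HBA = 6.

2, 6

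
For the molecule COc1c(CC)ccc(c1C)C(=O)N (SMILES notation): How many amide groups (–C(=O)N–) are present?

1

The amide motif appears at heavy-atom position 12 in the SMILES.
Other groups present: 1 ether.
Amide count: 1.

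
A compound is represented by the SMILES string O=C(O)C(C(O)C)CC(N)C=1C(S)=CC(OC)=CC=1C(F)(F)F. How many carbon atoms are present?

14

Count every carbon token in the SMILES (each C, including those in ring-closure positions and inside branches).
Carbon count: 14.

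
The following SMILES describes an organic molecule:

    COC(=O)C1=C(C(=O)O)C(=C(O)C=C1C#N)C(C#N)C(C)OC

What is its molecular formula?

C15H14N2O6

Walk through each heavy atom and fill implicit hydrogens from standard valence (C 4, N 3, O 2, S 2, halogen 1):
  atom 1: C, bond orders sum to 1 (valence 4) → 3 H
  atom 2: O, bond orders sum to 2 (valence 2) → 0 H
  atom 3: C, bond orders sum to 4 (valence 4) → 0 H
  atom 4: O, bond orders sum to 2 (valence 2) → 0 H
  atom 5: C, bond orders sum to 4 (valence 4) → 0 H
  atom 6: C, bond orders sum to 4 (valence 4) → 0 H
  atom 7: C, bond orders sum to 4 (valence 4) → 0 H
  atom 8: O, bond orders sum to 2 (valence 2) → 0 H
  atom 9: O, bond orders sum to 1 (valence 2) → 1 H
  atom 10: C, bond orders sum to 4 (valence 4) → 0 H
  atom 11: C, bond orders sum to 4 (valence 4) → 0 H
  atom 12: O, bond orders sum to 1 (valence 2) → 1 H
  atom 13: C, bond orders sum to 3 (valence 4) → 1 H
  atom 14: C, bond orders sum to 4 (valence 4) → 0 H
  atom 15: C, bond orders sum to 4 (valence 4) → 0 H
  atom 16: N, bond orders sum to 3 (valence 3) → 0 H
  atom 17: C, bond orders sum to 3 (valence 4) → 1 H
  atom 18: C, bond orders sum to 4 (valence 4) → 0 H
  atom 19: N, bond orders sum to 3 (valence 3) → 0 H
  atom 20: C, bond orders sum to 3 (valence 4) → 1 H
  atom 21: C, bond orders sum to 1 (valence 4) → 3 H
  atom 22: O, bond orders sum to 2 (valence 2) → 0 H
  atom 23: C, bond orders sum to 1 (valence 4) → 3 H
Totals → C:15, H:14, N:2, O:6.
In Hill order: C15H14N2O6.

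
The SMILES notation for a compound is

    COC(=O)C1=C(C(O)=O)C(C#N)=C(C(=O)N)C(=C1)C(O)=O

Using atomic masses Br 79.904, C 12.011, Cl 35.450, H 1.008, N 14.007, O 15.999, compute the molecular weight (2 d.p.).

292.20 g/mol

First, the molecular formula is C12H8N2O7 (counting implicit H from valence).
  C: 12 × 12.011 = 144.132
  H: 8 × 1.008 = 8.064
  N: 2 × 14.007 = 28.014
  O: 7 × 15.999 = 111.993
Sum: 12×12.011 + 8×1.008 + 2×14.007 + 7×15.999 = 292.203 → 292.20 g/mol.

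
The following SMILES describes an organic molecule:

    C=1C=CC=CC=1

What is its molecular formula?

Walk through each heavy atom and fill implicit hydrogens from standard valence (C 4, N 3, O 2, S 2, halogen 1):
  atom 1: C, bond orders sum to 3 (valence 4) → 1 H
  atom 2: C, bond orders sum to 3 (valence 4) → 1 H
  atom 3: C, bond orders sum to 3 (valence 4) → 1 H
  atom 4: C, bond orders sum to 3 (valence 4) → 1 H
  atom 5: C, bond orders sum to 3 (valence 4) → 1 H
  atom 6: C, bond orders sum to 3 (valence 4) → 1 H
Totals → C:6, H:6.

C6H6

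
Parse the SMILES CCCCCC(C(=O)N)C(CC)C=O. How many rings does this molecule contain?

In SMILES, each pair of matching ring-closure digits denotes one ring-closing bond; the number of such bonds equals the number of independent rings.
Ring-closure bonds here: 0.

0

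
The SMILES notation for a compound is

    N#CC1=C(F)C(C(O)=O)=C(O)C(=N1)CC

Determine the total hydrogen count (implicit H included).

Walk through each heavy atom and fill implicit hydrogens from standard valence (C 4, N 3, O 2, S 2, halogen 1):
  atom 1: N, bond orders sum to 3 (valence 3) → 0 H
  atom 2: C, bond orders sum to 4 (valence 4) → 0 H
  atom 3: C, bond orders sum to 4 (valence 4) → 0 H
  atom 4: C, bond orders sum to 4 (valence 4) → 0 H
  atom 5: F (halogen, monovalent) → 0 H
  atom 6: C, bond orders sum to 4 (valence 4) → 0 H
  atom 7: C, bond orders sum to 4 (valence 4) → 0 H
  atom 8: O, bond orders sum to 1 (valence 2) → 1 H
  atom 9: O, bond orders sum to 2 (valence 2) → 0 H
  atom 10: C, bond orders sum to 4 (valence 4) → 0 H
  atom 11: O, bond orders sum to 1 (valence 2) → 1 H
  atom 12: C, bond orders sum to 4 (valence 4) → 0 H
  atom 13: N, bond orders sum to 3 (valence 3) → 0 H
  atom 14: C, bond orders sum to 2 (valence 4) → 2 H
  atom 15: C, bond orders sum to 1 (valence 4) → 3 H
Total hydrogens: 7.

7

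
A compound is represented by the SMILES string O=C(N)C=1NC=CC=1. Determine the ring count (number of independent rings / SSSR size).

1

In SMILES, each pair of matching ring-closure digits denotes one ring-closing bond; the number of such bonds equals the number of independent rings.
Ring-closure bonds here: 1.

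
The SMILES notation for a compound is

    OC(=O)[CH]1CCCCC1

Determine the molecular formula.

Walk through each heavy atom and fill implicit hydrogens from standard valence (C 4, N 3, O 2, S 2, halogen 1):
  atom 1: O, bond orders sum to 1 (valence 2) → 1 H
  atom 2: C, bond orders sum to 4 (valence 4) → 0 H
  atom 3: O, bond orders sum to 2 (valence 2) → 0 H
  atom 4: C with explicit H count 1
  atom 5: C, bond orders sum to 2 (valence 4) → 2 H
  atom 6: C, bond orders sum to 2 (valence 4) → 2 H
  atom 7: C, bond orders sum to 2 (valence 4) → 2 H
  atom 8: C, bond orders sum to 2 (valence 4) → 2 H
  atom 9: C, bond orders sum to 2 (valence 4) → 2 H
Totals → C:7, H:12, O:2.

C7H12O2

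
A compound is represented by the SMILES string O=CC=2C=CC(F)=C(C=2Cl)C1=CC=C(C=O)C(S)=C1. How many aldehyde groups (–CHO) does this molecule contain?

2

The aldehyde motif appears at heavy-atom positions 2, 15 in the SMILES.
Other groups present: 1 thiol.
Aldehyde count: 2.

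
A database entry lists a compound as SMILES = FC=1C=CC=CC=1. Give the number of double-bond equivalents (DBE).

Degree of unsaturation = (number of rings) + (number of π bonds).
Ring closures in the SMILES: 1.
π bonds: 3 double bonds (each 1 DoU) → 3 DoU from unsaturation.
Total DoU = 1 + 3 = 4.

4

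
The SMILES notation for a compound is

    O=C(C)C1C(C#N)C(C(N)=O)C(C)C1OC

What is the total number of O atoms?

3

Scan the SMILES for O atoms (remember two-letter symbols like Cl and Br are single atoms).
Oxygen count: 3.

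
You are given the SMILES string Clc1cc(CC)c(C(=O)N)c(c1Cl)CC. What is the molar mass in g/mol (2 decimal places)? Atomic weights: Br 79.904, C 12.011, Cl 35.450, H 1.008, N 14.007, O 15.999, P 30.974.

246.13 g/mol

First, the molecular formula is C11H13Cl2NO (counting implicit H from valence).
  C: 11 × 12.011 = 132.121
  Cl: 2 × 35.450 = 70.900
  H: 13 × 1.008 = 13.104
  N: 1 × 14.007 = 14.007
  O: 1 × 15.999 = 15.999
Sum: 11×12.011 + 2×35.450 + 13×1.008 + 1×14.007 + 1×15.999 = 246.131 → 246.13 g/mol.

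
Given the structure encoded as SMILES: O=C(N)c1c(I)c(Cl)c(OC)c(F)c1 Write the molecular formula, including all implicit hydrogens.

C8H6ClFINO2

Walk through each heavy atom and fill implicit hydrogens from standard valence (C 4, N 3, O 2, S 2, halogen 1); for lowercase aromatic atoms, an aromatic c carries 1 H when it has two neighbours and 0 H with three, and aromatic n carries 0 H:
  atom 1: O, bond orders sum to 2 (valence 2) → 0 H
  atom 2: C, bond orders sum to 4 (valence 4) → 0 H
  atom 3: N, bond orders sum to 1 (valence 3) → 2 H
  atom 4: aromatic c, 3 neighbours → 0 H
  atom 5: aromatic c, 3 neighbours → 0 H
  atom 6: I (halogen, monovalent) → 0 H
  atom 7: aromatic c, 3 neighbours → 0 H
  atom 8: Cl (halogen, monovalent) → 0 H
  atom 9: aromatic c, 3 neighbours → 0 H
  atom 10: O, bond orders sum to 2 (valence 2) → 0 H
  atom 11: C, bond orders sum to 1 (valence 4) → 3 H
  atom 12: aromatic c, 3 neighbours → 0 H
  atom 13: F (halogen, monovalent) → 0 H
  atom 14: aromatic c, 2 neighbours → 1 H
Totals → C:8, H:6, Cl:1, F:1, I:1, N:1, O:2.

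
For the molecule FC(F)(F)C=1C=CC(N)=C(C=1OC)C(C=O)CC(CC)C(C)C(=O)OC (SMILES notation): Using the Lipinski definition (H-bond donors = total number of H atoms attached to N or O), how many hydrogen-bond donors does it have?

Donors: find every N or O and count the H atoms it carries.
  atom 9 (N): bond orders sum to 1 → 2 H
  atom 12 (O): bond orders sum to 2 → 0 H
  atom 16 (O): bond orders sum to 2 → 0 H
  atom 24 (O): bond orders sum to 2 → 0 H
  atom 25 (O): bond orders sum to 2 → 0 H
Lipinski HBD = 2.

2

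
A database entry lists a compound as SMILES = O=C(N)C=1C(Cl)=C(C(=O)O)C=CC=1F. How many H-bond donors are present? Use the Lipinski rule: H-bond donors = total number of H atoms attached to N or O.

3

Donors: find every N or O and count the H atoms it carries.
  atom 1 (O): bond orders sum to 2 → 0 H
  atom 3 (N): bond orders sum to 1 → 2 H
  atom 9 (O): bond orders sum to 2 → 0 H
  atom 10 (O): bond orders sum to 1 → 1 H
Lipinski HBD = 3.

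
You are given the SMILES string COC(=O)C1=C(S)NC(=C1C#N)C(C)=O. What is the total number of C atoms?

9

Count every carbon token in the SMILES (each C, including those in ring-closure positions and inside branches).
Carbon count: 9.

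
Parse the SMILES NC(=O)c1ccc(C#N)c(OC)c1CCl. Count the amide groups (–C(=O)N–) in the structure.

1

The amide motif appears at heavy-atom position 2 in the SMILES.
Other groups present: 1 ether, 1 nitrile.
Amide count: 1.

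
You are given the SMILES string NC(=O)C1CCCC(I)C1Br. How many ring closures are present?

In SMILES, each pair of matching ring-closure digits denotes one ring-closing bond; the number of such bonds equals the number of independent rings.
Ring-closure bonds here: 1.

1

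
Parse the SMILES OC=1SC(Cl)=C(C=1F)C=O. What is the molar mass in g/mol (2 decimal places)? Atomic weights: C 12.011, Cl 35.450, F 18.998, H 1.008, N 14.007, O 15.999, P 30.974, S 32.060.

180.58 g/mol

First, the molecular formula is C5H2ClFO2S (counting implicit H from valence).
  C: 5 × 12.011 = 60.055
  Cl: 1 × 35.450 = 35.450
  F: 1 × 18.998 = 18.998
  H: 2 × 1.008 = 2.016
  O: 2 × 15.999 = 31.998
  S: 1 × 32.060 = 32.060
Sum: 5×12.011 + 1×35.450 + 1×18.998 + 2×1.008 + 2×15.999 + 1×32.060 = 180.577 → 180.58 g/mol.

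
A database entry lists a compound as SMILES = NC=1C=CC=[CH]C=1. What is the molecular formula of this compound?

C6H7N

Walk through each heavy atom and fill implicit hydrogens from standard valence (C 4, N 3, O 2, S 2, halogen 1):
  atom 1: N, bond orders sum to 1 (valence 3) → 2 H
  atom 2: C, bond orders sum to 4 (valence 4) → 0 H
  atom 3: C, bond orders sum to 3 (valence 4) → 1 H
  atom 4: C, bond orders sum to 3 (valence 4) → 1 H
  atom 5: C, bond orders sum to 3 (valence 4) → 1 H
  atom 6: C with explicit H count 1
  atom 7: C, bond orders sum to 3 (valence 4) → 1 H
Totals → C:6, H:7, N:1.
In Hill order: C6H7N.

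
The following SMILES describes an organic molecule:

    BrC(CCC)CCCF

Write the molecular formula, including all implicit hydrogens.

Walk through each heavy atom and fill implicit hydrogens from standard valence (C 4, N 3, O 2, S 2, halogen 1):
  atom 1: Br (halogen, monovalent) → 0 H
  atom 2: C, bond orders sum to 3 (valence 4) → 1 H
  atom 3: C, bond orders sum to 2 (valence 4) → 2 H
  atom 4: C, bond orders sum to 2 (valence 4) → 2 H
  atom 5: C, bond orders sum to 1 (valence 4) → 3 H
  atom 6: C, bond orders sum to 2 (valence 4) → 2 H
  atom 7: C, bond orders sum to 2 (valence 4) → 2 H
  atom 8: C, bond orders sum to 2 (valence 4) → 2 H
  atom 9: F (halogen, monovalent) → 0 H
Totals → C:7, H:14, Br:1, F:1.

C7H14BrF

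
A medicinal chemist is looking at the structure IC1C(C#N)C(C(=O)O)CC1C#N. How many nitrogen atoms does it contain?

Scan the SMILES for N atoms (remember two-letter symbols like Cl and Br are single atoms).
Nitrogen count: 2.

2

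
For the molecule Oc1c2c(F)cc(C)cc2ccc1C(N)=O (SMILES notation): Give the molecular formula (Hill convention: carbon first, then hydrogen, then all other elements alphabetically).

Walk through each heavy atom and fill implicit hydrogens from standard valence (C 4, N 3, O 2, S 2, halogen 1); for lowercase aromatic atoms, an aromatic c carries 1 H when it has two neighbours and 0 H with three, and aromatic n carries 0 H:
  atom 1: O, bond orders sum to 1 (valence 2) → 1 H
  atom 2: aromatic c, 3 neighbours → 0 H
  atom 3: aromatic c, 3 neighbours → 0 H
  atom 4: aromatic c, 3 neighbours → 0 H
  atom 5: F (halogen, monovalent) → 0 H
  atom 6: aromatic c, 2 neighbours → 1 H
  atom 7: aromatic c, 3 neighbours → 0 H
  atom 8: C, bond orders sum to 1 (valence 4) → 3 H
  atom 9: aromatic c, 2 neighbours → 1 H
  atom 10: aromatic c, 3 neighbours → 0 H
  atom 11: aromatic c, 2 neighbours → 1 H
  atom 12: aromatic c, 2 neighbours → 1 H
  atom 13: aromatic c, 3 neighbours → 0 H
  atom 14: C, bond orders sum to 4 (valence 4) → 0 H
  atom 15: N, bond orders sum to 1 (valence 3) → 2 H
  atom 16: O, bond orders sum to 2 (valence 2) → 0 H
Totals → C:12, H:10, F:1, N:1, O:2.
In Hill order: C12H10FNO2.

C12H10FNO2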